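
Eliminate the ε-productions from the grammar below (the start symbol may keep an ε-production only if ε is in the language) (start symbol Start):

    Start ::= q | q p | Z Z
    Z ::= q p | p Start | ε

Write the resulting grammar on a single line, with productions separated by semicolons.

Nullable nonterminals: {Start, Z}.
ε ∈ L(G) since Start is nullable, so keep Start → ε.
For each production, add variants omitting each subset of nullable occurrences: Start → Z Z gives Z Z | Z. Z → p Start gives p Start | p.

Start ::= q | q p | Z Z | Z | ε; Z ::= q p | p Start | p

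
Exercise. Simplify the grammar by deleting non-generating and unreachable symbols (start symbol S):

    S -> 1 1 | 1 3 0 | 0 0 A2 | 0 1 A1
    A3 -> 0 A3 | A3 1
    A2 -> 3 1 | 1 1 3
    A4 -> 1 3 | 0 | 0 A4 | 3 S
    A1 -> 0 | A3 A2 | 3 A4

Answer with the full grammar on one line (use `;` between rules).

S -> 1 1 | 1 3 0 | 0 0 A2 | 0 1 A1; A2 -> 3 1 | 1 1 3; A4 -> 1 3 | 0 | 0 A4 | 3 S; A1 -> 0 | 3 A4

Generating nonterminals: {A1, A2, A4, S}.
Reachable from S after that: {A1, A2, A4, S}.
Removed useless symbols: {A3} and every production mentioning them.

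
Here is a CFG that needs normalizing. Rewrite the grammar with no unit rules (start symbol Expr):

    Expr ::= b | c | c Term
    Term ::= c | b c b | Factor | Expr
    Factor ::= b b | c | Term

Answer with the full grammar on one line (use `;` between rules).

Expr ::= b | c | c Term; Term ::= c | b c b | b b | b | c Term; Factor ::= c | b c b | b b | b | c Term

Unit pairs: Factor ⇒* {Expr, Term}; Term ⇒* {Expr, Factor}.
For every A with A ⇒* B via unit rules, add B's non-unit alternatives to A; then delete every rule of the form X → Y.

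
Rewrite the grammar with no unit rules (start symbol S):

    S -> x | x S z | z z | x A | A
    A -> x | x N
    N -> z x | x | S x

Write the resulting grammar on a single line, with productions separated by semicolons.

Unit pairs: S ⇒* {A}.
For every A with A ⇒* B via unit rules, add B's non-unit alternatives to A; then delete every rule of the form X → Y.

S -> x | x S z | z z | x A | x N; A -> x | x N; N -> z x | x | S x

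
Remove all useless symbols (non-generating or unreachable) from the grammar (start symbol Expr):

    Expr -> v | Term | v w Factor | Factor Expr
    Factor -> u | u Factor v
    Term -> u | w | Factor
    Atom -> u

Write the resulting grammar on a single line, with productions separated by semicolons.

Generating nonterminals: {Atom, Expr, Factor, Term}.
Reachable from Expr after that: {Expr, Factor, Term}.
Removed useless symbols: {Atom} and every production mentioning them.

Expr -> v | Term | v w Factor | Factor Expr; Factor -> u | u Factor v; Term -> u | w | Factor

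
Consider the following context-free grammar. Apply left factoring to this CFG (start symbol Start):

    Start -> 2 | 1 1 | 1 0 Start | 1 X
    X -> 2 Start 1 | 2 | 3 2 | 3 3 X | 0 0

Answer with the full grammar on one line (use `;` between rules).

Start -> 2 | 1 Start1; X -> 0 0 | 2 X1 | 3 X2; Start1 -> 1 | 0 Start | X; X1 -> Start 1 | epsilon; X2 -> 2 | 3 X

Start has alternatives sharing prefix '1': factor to Start → 1 Start1 with Start1 → 1 | 0 Start | X.
X has alternatives sharing prefix '2': factor to X → 2 X1 with X1 → Start 1 | ε.
X has alternatives sharing prefix '3': factor to X → 3 X2 with X2 → 2 | 3 X.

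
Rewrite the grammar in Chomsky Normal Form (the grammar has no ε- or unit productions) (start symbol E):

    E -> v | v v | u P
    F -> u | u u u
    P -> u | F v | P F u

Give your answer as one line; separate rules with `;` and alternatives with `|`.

E -> v | X1 X1 | X2 P; F -> u | X2 Y1; P -> u | F X1 | P Y2; X1 -> v; X2 -> u; Y1 -> X2 X2; Y2 -> F X2

Introduce a nonterminal for each terminal appearing in a rule of length ≥ 2: X1 → v, X2 → u.
Binarize each right-hand side of length ≥ 3 by chaining fresh nonterminals (Y1, Y2, …): affected rules were F → X2 X2 X2; P → P F X2.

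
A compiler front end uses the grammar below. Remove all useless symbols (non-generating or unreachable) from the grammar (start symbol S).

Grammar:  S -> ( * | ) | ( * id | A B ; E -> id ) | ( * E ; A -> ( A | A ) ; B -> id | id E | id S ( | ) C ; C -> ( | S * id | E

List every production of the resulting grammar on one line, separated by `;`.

S -> ( * | ) | ( * id

Generating nonterminals: {B, C, E, S}.
Reachable from S after that: {S}.
Removed useless symbols: {A, B, C, E} and every production mentioning them.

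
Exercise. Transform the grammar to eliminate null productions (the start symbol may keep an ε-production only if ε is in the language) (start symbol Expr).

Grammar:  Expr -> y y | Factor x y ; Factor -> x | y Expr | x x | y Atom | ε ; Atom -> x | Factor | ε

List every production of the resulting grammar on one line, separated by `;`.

Expr -> y y | Factor x y | x y; Factor -> x | y Expr | x x | y Atom | y; Atom -> x | Factor

The nullable symbols are {Atom, Factor}.
ε ∉ L(G), so no ε-production is kept.
Add the nullable-subset variants: Expr → Factor x y gives Factor x y | x y. Factor → y Atom gives y Atom | y.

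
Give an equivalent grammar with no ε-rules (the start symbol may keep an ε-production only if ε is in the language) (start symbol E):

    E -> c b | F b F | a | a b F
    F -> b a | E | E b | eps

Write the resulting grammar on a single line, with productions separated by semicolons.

Nullable nonterminals: {F}.
ε ∉ L(G), so no ε-production is kept.
Add the nullable-subset variants: E → F b F gives F b F | F b | b F | b. E → a b F gives a b F | a b.

E -> c b | F b F | F b | b F | b | a | a b F | a b; F -> b a | E | E b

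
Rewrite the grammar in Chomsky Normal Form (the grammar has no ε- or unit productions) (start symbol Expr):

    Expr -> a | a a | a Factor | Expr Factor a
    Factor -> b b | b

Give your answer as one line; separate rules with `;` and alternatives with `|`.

Introduce a nonterminal for each terminal appearing in a rule of length ≥ 2: X1 → a, X2 → b.
Binarize each right-hand side of length ≥ 3 by chaining fresh nonterminals (Y1, Y2, …): affected rules were Expr → Expr Factor X1.

Expr -> a | X1 X1 | X1 Factor | Expr Y1; Factor -> X2 X2 | b; X1 -> a; X2 -> b; Y1 -> Factor X1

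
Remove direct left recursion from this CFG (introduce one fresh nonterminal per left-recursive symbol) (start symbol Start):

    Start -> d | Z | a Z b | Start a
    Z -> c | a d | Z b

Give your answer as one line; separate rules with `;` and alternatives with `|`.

Left recursion appears on Start, Z.
For Start: α = {a}, β = {d, Z, a Z b}. Rewrite as Start → β Start1 and Start1 → α Start1 | ε.
For Z: α = {b}, β = {c, a d}. Rewrite as Z → β Z1 and Z1 → α Z1 | ε.

Start -> d Start1 | Z Start1 | a Z b Start1; Z -> c Z1 | a d Z1; Start1 -> a Start1 | ε; Z1 -> b Z1 | ε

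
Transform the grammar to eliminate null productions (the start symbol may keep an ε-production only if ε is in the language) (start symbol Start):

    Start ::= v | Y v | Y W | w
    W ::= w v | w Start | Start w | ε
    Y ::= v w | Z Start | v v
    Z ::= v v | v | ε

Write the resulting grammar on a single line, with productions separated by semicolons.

Nullable nonterminals: {W, Z}.
ε ∉ L(G), so no ε-production is kept.
Expand every rule over subsets of its nullable positions: Start → Y W gives Y W | Y. Y → Z Start gives Z Start | Start.

Start ::= v | Y v | Y W | Y | w; W ::= w v | w Start | Start w; Y ::= v w | Z Start | Start | v v; Z ::= v v | v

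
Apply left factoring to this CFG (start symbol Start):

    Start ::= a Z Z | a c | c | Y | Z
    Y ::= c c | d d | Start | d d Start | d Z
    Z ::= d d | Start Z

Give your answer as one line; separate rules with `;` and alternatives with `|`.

Start ::= c | Y | Z | a Start1; Y ::= c c | Start | d Y1; Z ::= d d | Start Z; Start1 ::= Z Z | c; Y1 ::= Z | d Y11; Y11 ::= ε | Start

Start has alternatives sharing prefix 'a': factor to Start → a Start1 with Start1 → Z Z | c.
Y has alternatives sharing prefix 'd': factor to Y → d Y1 with Y1 → d | d Start | Z.
Y1 has alternatives sharing prefix 'd': factor to Y1 → d Y11 with Y11 → ε | Start.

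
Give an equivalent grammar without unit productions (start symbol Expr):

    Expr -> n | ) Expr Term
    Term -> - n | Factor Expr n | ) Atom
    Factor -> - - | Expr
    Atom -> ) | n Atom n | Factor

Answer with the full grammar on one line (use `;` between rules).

Expr -> n | ) Expr Term; Term -> - n | Factor Expr n | ) Atom; Factor -> - - | n | ) Expr Term; Atom -> ) | n Atom n | - - | n | ) Expr Term

Unit pairs: Atom ⇒* {Expr, Factor}; Factor ⇒* {Expr}.
For every A with A ⇒* B via unit rules, add B's non-unit alternatives to A; then delete every rule of the form X → Y.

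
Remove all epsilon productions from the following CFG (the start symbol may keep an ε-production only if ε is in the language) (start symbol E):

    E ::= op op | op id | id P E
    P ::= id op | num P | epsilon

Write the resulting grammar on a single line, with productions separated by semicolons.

E ::= op op | op id | id P E | id E; P ::= id op | num P | num

Nullable set = {P}.
ε ∉ L(G), so no ε-production is kept.
Add the nullable-subset variants: E → id P E gives id P E | id E. P → num P gives num P | num.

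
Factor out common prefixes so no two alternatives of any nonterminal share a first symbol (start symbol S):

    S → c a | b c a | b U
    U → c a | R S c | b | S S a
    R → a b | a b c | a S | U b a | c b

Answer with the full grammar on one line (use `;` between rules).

S → c a | b S'; U → c a | R S c | b | S S a; R → U b a | c b | a R'; S' → c a | U; R' → S | b R''; R'' → ε | c

S has alternatives sharing prefix 'b': factor to S → b S' with S' → c a | U.
R has alternatives sharing prefix 'a': factor to R → a R' with R' → b | b c | S.
R' has alternatives sharing prefix 'b': factor to R' → b R'' with R'' → ε | c.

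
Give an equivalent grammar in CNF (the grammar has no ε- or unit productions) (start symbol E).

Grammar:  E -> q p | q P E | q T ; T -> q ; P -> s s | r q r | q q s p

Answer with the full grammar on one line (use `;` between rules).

Introduce a nonterminal for each terminal appearing in a rule of length ≥ 2: X1 → q, X2 → p, X3 → s, X4 → r.
Binarize each right-hand side of length ≥ 3 by chaining fresh nonterminals (Y1, Y2, …): affected rules were E → X1 P E; P → X4 X1 X4; P → X1 X1 X3 X2.

E -> X1 X2 | X1 Y1 | X1 T; T -> q; P -> X3 X3 | X4 Y2 | X1 Y3; X1 -> q; X2 -> p; X3 -> s; X4 -> r; Y1 -> P E; Y2 -> X1 X4; Y3 -> X1 Y4; Y4 -> X3 X2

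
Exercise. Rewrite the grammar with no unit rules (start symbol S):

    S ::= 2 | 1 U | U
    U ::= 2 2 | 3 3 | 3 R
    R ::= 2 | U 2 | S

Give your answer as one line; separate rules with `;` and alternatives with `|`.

S ::= 2 2 | 3 3 | 3 R | 2 | 1 U; U ::= 2 2 | 3 3 | 3 R; R ::= 2 2 | 3 3 | 3 R | 2 | 1 U | U 2

Unit pairs: R ⇒* {S, U}; S ⇒* {U}.
Replace each nonterminal's rules with the union of the non-unit rules of every nonterminal it unit-derives.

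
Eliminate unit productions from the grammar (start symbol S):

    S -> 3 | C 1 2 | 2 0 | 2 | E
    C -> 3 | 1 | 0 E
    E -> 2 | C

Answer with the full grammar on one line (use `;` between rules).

S -> 2 | 3 | 1 | 0 E | C 1 2 | 2 0; C -> 3 | 1 | 0 E; E -> 2 | 3 | 1 | 0 E

Unit pairs: E ⇒* {C}; S ⇒* {C, E}.
For every A with A ⇒* B via unit rules, add B's non-unit alternatives to A; then delete every rule of the form X → Y.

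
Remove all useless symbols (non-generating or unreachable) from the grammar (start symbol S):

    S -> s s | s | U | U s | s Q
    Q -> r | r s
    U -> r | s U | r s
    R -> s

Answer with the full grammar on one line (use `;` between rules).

S -> s s | s | U | U s | s Q; Q -> r | r s; U -> r | s U | r s

Generating nonterminals: {Q, R, S, U}.
Reachable from S after that: {Q, S, U}.
Removed useless symbols: {R} and every production mentioning them.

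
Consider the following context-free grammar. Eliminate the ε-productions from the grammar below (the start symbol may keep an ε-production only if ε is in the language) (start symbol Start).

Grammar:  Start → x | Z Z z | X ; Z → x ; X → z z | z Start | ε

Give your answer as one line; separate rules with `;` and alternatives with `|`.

Nullable nonterminals: {Start, X}.
ε ∈ L(G) since Start is nullable, so keep Start → ε.
For each production, add variants omitting each subset of nullable occurrences: X → z Start gives z Start | z.

Start → x | Z Z z | X | ε; Z → x; X → z z | z Start | z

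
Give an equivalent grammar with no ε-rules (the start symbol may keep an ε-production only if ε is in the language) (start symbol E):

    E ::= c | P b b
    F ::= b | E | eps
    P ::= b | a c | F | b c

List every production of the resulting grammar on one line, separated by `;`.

The nullable symbols are {F, P}.
ε ∉ L(G), so no ε-production is kept.
For each production, add variants omitting each subset of nullable occurrences: E → P b b gives P b b | b b.

E ::= c | P b b | b b; F ::= b | E; P ::= b | a c | F | b c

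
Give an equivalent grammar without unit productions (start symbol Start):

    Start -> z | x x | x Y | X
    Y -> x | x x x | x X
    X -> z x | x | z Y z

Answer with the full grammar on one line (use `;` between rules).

Unit pairs: Start ⇒* {X}.
For each unit pair (A, B), copy every non-unit production of B to A, then drop all unit productions.

Start -> z | x x | x Y | z x | x | z Y z; Y -> x | x x x | x X; X -> z x | x | z Y z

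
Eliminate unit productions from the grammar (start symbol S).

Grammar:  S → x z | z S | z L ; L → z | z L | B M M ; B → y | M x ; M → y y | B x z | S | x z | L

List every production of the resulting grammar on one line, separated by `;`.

Unit pairs: M ⇒* {L, S}.
For every A with A ⇒* B via unit rules, add B's non-unit alternatives to A; then delete every rule of the form X → Y.

S → x z | z S | z L; L → z | z L | B M M; B → y | M x; M → z | z L | B M M | x z | z S | y y | B x z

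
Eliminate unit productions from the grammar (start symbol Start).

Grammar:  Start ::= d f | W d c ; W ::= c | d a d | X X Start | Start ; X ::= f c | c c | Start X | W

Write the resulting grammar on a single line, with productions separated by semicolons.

Start ::= d f | W d c; W ::= d f | W d c | c | d a d | X X Start; X ::= d f | W d c | f c | c c | Start X | c | d a d | X X Start

Unit pairs: W ⇒* {Start}; X ⇒* {Start, W}.
For each unit pair (A, B), copy every non-unit production of B to A, then drop all unit productions.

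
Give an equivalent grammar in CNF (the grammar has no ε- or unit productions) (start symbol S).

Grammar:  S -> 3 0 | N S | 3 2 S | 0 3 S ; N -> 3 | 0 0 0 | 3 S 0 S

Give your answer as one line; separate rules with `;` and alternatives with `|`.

S -> X1 X2 | N S | X1 Y1 | X2 Y2; N -> 3 | X2 Y3 | X1 Y4; X1 -> 3; X2 -> 0; X3 -> 2; Y1 -> X3 S; Y2 -> X1 S; Y3 -> X2 X2; Y4 -> S Y5; Y5 -> X2 S

Introduce a nonterminal for each terminal appearing in a rule of length ≥ 2: X1 → 3, X2 → 0, X3 → 2.
Binarize each right-hand side of length ≥ 3 by chaining fresh nonterminals (Y1, Y2, …): affected rules were S → X1 X3 S; S → X2 X1 S; N → X2 X2 X2; N → X1 S X2 S.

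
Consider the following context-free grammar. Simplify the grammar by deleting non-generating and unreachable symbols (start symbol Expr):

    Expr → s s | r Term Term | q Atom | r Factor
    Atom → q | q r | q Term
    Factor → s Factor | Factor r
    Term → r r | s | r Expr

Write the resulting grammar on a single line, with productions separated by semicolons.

Generating nonterminals: {Atom, Expr, Term}.
Reachable from Expr after that: {Atom, Expr, Term}.
Removed useless symbols: {Factor} and every production mentioning them.

Expr → s s | r Term Term | q Atom; Atom → q | q r | q Term; Term → r r | s | r Expr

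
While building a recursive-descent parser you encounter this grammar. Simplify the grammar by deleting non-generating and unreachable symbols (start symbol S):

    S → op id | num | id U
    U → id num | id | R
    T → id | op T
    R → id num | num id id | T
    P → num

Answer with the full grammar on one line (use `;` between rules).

Generating nonterminals: {P, R, S, T, U}.
Reachable from S after that: {R, S, T, U}.
Removed useless symbols: {P} and every production mentioning them.

S → op id | num | id U; U → id num | id | R; T → id | op T; R → id num | num id id | T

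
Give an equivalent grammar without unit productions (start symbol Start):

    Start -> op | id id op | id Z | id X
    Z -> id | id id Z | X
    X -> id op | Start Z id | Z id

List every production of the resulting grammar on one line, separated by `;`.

Start -> op | id id op | id Z | id X; Z -> id | id id Z | id op | Start Z id | Z id; X -> id op | Start Z id | Z id

Unit pairs: Z ⇒* {X}.
For each unit pair (A, B), copy every non-unit production of B to A, then drop all unit productions.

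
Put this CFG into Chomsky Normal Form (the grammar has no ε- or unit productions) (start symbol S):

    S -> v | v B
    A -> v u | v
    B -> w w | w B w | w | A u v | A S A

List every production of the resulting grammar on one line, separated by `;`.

S -> v | X1 B; A -> X1 X2 | v; B -> X3 X3 | X3 Y1 | w | A Y2 | A Y3; X1 -> v; X2 -> u; X3 -> w; Y1 -> B X3; Y2 -> X2 X1; Y3 -> S A

Introduce a nonterminal for each terminal appearing in a rule of length ≥ 2: X1 → v, X2 → u, X3 → w.
Binarize each right-hand side of length ≥ 3 by chaining fresh nonterminals (Y1, Y2, …): affected rules were B → X3 B X3; B → A X2 X1; B → A S A.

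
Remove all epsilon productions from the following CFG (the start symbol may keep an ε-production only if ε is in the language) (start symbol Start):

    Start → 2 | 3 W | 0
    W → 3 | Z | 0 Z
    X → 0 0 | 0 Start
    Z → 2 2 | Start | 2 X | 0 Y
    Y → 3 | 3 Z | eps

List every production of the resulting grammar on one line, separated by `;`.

The nullable symbols are {Y}.
ε ∉ L(G), so no ε-production is kept.
For each production, add variants omitting each subset of nullable occurrences: Z → 0 Y gives 0 Y | 0.

Start → 2 | 3 W | 0; W → 3 | Z | 0 Z; X → 0 0 | 0 Start; Z → 2 2 | Start | 2 X | 0 Y | 0; Y → 3 | 3 Z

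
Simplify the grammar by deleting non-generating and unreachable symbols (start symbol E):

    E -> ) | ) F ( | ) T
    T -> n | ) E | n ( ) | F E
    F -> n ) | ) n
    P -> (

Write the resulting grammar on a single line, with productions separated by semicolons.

Generating nonterminals: {E, F, P, T}.
Reachable from E after that: {E, F, T}.
Removed useless symbols: {P} and every production mentioning them.

E -> ) | ) F ( | ) T; T -> n | ) E | n ( ) | F E; F -> n ) | ) n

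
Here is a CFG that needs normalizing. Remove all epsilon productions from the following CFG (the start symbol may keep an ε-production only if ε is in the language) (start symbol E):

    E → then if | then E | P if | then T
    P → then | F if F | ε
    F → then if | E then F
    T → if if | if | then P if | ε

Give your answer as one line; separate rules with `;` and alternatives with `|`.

E → then if | then E | P if | if | then T | then; P → then | F if F; F → then if | E then F; T → if if | if | then P if | then if

The nullable symbols are {P, T}.
ε ∉ L(G), so no ε-production is kept.
Add the nullable-subset variants: E → P if gives P if | if. E → then T gives then T | then. T → then P if gives then P if | then if.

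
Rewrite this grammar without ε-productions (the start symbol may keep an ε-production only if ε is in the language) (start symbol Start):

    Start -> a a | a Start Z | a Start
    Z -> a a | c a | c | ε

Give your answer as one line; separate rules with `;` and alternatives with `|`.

Start -> a a | a Start Z | a Start; Z -> a a | c a | c

The nullable symbols are {Z}.
ε ∉ L(G), so no ε-production is kept.
Expand every rule over subsets of its nullable positions: Start → a Start Z gives a Start Z | a Start.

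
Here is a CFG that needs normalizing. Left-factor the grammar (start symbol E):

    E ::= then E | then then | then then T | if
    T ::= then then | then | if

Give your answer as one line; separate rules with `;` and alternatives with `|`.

E has alternatives sharing prefix 'then': factor to E → then E' with E' → E | then | then T.
T has alternatives sharing prefix 'then': factor to T → then T' with T' → then | ε.
E' has alternatives sharing prefix 'then': factor to E' → then E'' with E'' → ε | T.

E ::= if | then E'; T ::= if | then T'; E' ::= E | then E''; T' ::= then | epsilon; E'' ::= epsilon | T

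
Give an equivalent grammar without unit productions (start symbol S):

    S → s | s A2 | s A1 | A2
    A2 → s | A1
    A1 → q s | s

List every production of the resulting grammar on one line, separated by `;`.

S → s | q s | s A2 | s A1; A2 → s | q s; A1 → q s | s

Unit pairs: A2 ⇒* {A1}; S ⇒* {A1, A2}.
For every A with A ⇒* B via unit rules, add B's non-unit alternatives to A; then delete every rule of the form X → Y.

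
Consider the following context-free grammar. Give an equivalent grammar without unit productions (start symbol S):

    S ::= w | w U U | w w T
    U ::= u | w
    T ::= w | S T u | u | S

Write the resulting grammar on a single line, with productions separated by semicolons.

Unit pairs: T ⇒* {S}.
For each unit pair (A, B), copy every non-unit production of B to A, then drop all unit productions.

S ::= w | w U U | w w T; U ::= u | w; T ::= w | w U U | w w T | S T u | u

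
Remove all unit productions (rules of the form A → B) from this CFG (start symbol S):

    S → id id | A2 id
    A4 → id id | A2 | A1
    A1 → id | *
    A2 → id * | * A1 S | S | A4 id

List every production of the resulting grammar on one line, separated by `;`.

Unit pairs: A2 ⇒* {S}; A4 ⇒* {A1, A2, S}.
Replace each nonterminal's rules with the union of the non-unit rules of every nonterminal it unit-derives.

S → id id | A2 id; A4 → id id | id * | * A1 S | A4 id | id | * | A2 id; A1 → id | *; A2 → id * | * A1 S | A4 id | id id | A2 id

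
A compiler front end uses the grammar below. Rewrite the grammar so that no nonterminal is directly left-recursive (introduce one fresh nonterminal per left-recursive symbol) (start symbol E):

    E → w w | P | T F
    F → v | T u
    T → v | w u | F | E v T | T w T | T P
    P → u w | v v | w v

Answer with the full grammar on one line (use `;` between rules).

E → w w | P | T F; F → v | T u; T → v T' | w u T' | F T' | E v T T'; P → u w | v v | w v; T' → w T T' | P T' | ε

Directly left-recursive nonterminal: T.
For T: α = {w T, P}, β = {v, w u, F, E v T}. Rewrite as T → β T' and T' → α T' | ε.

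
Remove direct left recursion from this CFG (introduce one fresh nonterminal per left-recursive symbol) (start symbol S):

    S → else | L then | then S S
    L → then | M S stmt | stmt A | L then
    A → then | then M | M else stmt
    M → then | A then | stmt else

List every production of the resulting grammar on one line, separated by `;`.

S → else | L then | then S S; L → then L' | M S stmt L' | stmt A L'; A → then | then M | M else stmt; M → then | A then | stmt else; L' → then L' | ε

Directly left-recursive nonterminal: L.
For L: α = {then}, β = {then, M S stmt, stmt A}. Rewrite as L → β L' and L' → α L' | ε.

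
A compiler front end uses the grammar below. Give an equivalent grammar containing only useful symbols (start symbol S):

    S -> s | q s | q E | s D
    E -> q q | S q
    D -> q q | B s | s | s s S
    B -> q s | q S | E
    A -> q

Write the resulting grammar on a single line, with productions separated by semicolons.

Generating nonterminals: {A, B, D, E, S}.
Reachable from S after that: {B, D, E, S}.
Removed useless symbols: {A} and every production mentioning them.

S -> s | q s | q E | s D; E -> q q | S q; D -> q q | B s | s | s s S; B -> q s | q S | E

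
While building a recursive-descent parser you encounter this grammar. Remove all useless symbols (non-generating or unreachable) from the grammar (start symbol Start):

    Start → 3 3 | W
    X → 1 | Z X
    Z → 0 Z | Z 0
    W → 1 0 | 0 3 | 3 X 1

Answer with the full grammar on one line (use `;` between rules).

Generating nonterminals: {Start, W, X}.
Reachable from Start after that: {Start, W, X}.
Removed useless symbols: {Z} and every production mentioning them.

Start → 3 3 | W; X → 1; W → 1 0 | 0 3 | 3 X 1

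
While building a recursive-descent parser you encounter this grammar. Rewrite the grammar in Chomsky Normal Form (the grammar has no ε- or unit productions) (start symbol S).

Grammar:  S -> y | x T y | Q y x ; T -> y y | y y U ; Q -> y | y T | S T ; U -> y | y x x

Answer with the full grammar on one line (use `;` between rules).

Introduce a nonterminal for each terminal appearing in a rule of length ≥ 2: X1 → x, X2 → y.
Binarize each right-hand side of length ≥ 3 by chaining fresh nonterminals (Y1, Y2, …): affected rules were S → X1 T X2; S → Q X2 X1; T → X2 X2 U; U → X2 X1 X1.

S -> y | X1 Y1 | Q Y2; T -> X2 X2 | X2 Y3; Q -> y | X2 T | S T; U -> y | X2 Y4; X1 -> x; X2 -> y; Y1 -> T X2; Y2 -> X2 X1; Y3 -> X2 U; Y4 -> X1 X1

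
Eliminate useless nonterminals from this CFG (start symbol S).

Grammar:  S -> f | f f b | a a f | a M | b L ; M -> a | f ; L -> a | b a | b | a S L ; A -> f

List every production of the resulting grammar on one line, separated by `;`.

Generating nonterminals: {A, L, M, S}.
Reachable from S after that: {L, M, S}.
Removed useless symbols: {A} and every production mentioning them.

S -> f | f f b | a a f | a M | b L; M -> a | f; L -> a | b a | b | a S L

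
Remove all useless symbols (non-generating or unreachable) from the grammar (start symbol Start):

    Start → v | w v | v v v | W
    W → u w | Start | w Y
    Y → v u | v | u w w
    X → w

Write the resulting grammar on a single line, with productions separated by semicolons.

Generating nonterminals: {Start, W, X, Y}.
Reachable from Start after that: {Start, W, Y}.
Removed useless symbols: {X} and every production mentioning them.

Start → v | w v | v v v | W; W → u w | Start | w Y; Y → v u | v | u w w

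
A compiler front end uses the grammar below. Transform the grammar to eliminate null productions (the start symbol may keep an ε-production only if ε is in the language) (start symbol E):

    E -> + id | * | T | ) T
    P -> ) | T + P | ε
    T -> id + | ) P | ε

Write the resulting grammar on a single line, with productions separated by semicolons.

E -> + id | * | T | ) T | ) | ε; P -> ) | T + P | T + | + P | +; T -> id + | ) P | )

Nullable set = {E, P, T}.
ε ∈ L(G) since E is nullable, so keep E → ε.
For each production, add variants omitting each subset of nullable occurrences: E → ) T gives ) T | ). P → T + P gives T + P | T + | + P | +. T → ) P gives ) P | ).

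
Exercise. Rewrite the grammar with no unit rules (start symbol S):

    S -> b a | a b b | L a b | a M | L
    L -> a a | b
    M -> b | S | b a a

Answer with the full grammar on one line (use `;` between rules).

S -> a a | b | b a | a b b | L a b | a M; L -> a a | b; M -> a a | b | b a | a b b | L a b | a M | b a a

Unit pairs: M ⇒* {L, S}; S ⇒* {L}.
For every A with A ⇒* B via unit rules, add B's non-unit alternatives to A; then delete every rule of the form X → Y.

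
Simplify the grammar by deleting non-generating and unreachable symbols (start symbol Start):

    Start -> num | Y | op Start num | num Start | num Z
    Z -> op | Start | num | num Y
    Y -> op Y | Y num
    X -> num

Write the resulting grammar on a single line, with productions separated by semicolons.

Generating nonterminals: {Start, X, Z}.
Reachable from Start after that: {Start, Z}.
Removed useless symbols: {X, Y} and every production mentioning them.

Start -> num | op Start num | num Start | num Z; Z -> op | Start | num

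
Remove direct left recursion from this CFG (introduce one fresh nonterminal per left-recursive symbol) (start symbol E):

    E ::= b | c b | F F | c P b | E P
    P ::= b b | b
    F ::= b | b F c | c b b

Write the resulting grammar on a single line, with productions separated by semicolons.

E is directly left-recursive.
For E: α = {P}, β = {b, c b, F F, c P b}. Rewrite as E → β E' and E' → α E' | ε.

E ::= b E' | c b E' | F F E' | c P b E'; P ::= b b | b; F ::= b | b F c | c b b; E' ::= P E' | ε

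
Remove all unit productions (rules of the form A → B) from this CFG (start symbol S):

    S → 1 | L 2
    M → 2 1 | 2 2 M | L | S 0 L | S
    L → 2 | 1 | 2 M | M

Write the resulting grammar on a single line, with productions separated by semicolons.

Unit pairs: L ⇒* {M, S}; M ⇒* {L, S}.
For every A with A ⇒* B via unit rules, add B's non-unit alternatives to A; then delete every rule of the form X → Y.

S → 1 | L 2; M → 2 | 1 | 2 M | L 2 | 2 1 | 2 2 M | S 0 L; L → 2 | 1 | 2 M | L 2 | 2 1 | 2 2 M | S 0 L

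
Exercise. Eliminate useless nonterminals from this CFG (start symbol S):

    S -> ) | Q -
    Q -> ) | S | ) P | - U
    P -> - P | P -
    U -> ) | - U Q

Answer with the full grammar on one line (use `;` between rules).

Generating nonterminals: {Q, S, U}.
Reachable from S after that: {Q, S, U}.
Removed useless symbols: {P} and every production mentioning them.

S -> ) | Q -; Q -> ) | S | - U; U -> ) | - U Q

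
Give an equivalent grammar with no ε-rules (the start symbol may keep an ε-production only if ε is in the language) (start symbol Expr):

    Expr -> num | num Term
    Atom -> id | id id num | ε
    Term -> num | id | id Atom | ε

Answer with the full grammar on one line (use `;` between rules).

Nullable nonterminals: {Atom, Term}.
ε ∉ L(G), so no ε-production is kept.

Expr -> num | num Term; Atom -> id | id id num; Term -> num | id | id Atom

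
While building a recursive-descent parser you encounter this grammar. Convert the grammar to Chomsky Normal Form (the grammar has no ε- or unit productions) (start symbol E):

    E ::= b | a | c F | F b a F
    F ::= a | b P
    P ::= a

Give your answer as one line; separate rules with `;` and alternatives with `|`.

E ::= b | a | X1 F | F Y1; F ::= a | X2 P; P ::= a; X1 ::= c; X2 ::= b; X3 ::= a; Y1 ::= X2 Y2; Y2 ::= X3 F

Introduce a nonterminal for each terminal appearing in a rule of length ≥ 2: X1 → c, X2 → b, X3 → a.
Binarize each right-hand side of length ≥ 3 by chaining fresh nonterminals (Y1, Y2, …): affected rules were E → F X2 X3 F.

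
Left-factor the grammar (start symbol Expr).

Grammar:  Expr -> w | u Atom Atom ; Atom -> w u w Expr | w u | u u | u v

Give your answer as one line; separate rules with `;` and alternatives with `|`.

Atom has alternatives sharing prefix 'w u': factor to Atom → w u Atom1 with Atom1 → w Expr | ε.
Atom has alternatives sharing prefix 'u': factor to Atom → u Atom2 with Atom2 → u | v.

Expr -> w | u Atom Atom; Atom -> w u Atom1 | u Atom2; Atom1 -> w Expr | ε; Atom2 -> u | v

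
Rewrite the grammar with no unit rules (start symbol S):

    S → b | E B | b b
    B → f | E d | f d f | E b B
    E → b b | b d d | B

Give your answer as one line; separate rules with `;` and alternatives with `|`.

S → b | E B | b b; B → f | E d | f d f | E b B; E → f | E d | f d f | E b B | b b | b d d

Unit pairs: E ⇒* {B}.
Replace each nonterminal's rules with the union of the non-unit rules of every nonterminal it unit-derives.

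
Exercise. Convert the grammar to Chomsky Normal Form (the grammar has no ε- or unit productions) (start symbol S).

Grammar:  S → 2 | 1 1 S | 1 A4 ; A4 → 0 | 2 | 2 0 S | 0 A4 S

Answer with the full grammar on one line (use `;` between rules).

Introduce a nonterminal for each terminal appearing in a rule of length ≥ 2: X1 → 1, X2 → 2, X3 → 0.
Binarize each right-hand side of length ≥ 3 by chaining fresh nonterminals (Y1, Y2, …): affected rules were S → X1 X1 S; A4 → X2 X3 S; A4 → X3 A4 S.

S → 2 | X1 Y1 | X1 A4; A4 → 0 | 2 | X2 Y2 | X3 Y3; X1 → 1; X2 → 2; X3 → 0; Y1 → X1 S; Y2 → X3 S; Y3 → A4 S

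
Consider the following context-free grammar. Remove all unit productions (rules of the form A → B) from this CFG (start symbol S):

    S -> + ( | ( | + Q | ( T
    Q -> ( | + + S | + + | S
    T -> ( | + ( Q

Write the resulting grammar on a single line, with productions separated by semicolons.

Unit pairs: Q ⇒* {S}.
For every A with A ⇒* B via unit rules, add B's non-unit alternatives to A; then delete every rule of the form X → Y.

S -> + ( | ( | + Q | ( T; Q -> + ( | ( | + Q | ( T | + + S | + +; T -> ( | + ( Q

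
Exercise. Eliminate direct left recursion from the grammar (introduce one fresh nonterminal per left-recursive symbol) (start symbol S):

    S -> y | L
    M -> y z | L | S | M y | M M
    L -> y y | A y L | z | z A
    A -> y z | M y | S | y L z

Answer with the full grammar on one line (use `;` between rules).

Left recursion appears on M.
For M: α = {y, M}, β = {y z, L, S}. Rewrite as M → β M' and M' → α M' | ε.

S -> y | L; M -> y z M' | L M' | S M'; L -> y y | A y L | z | z A; A -> y z | M y | S | y L z; M' -> y M' | M M' | ε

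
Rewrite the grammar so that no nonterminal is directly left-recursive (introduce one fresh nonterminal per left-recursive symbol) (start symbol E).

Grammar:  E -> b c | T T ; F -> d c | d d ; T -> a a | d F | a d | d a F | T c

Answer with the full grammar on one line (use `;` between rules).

E -> b c | T T; F -> d c | d d; T -> a a T' | d F T' | a d T' | d a F T'; T' -> c T' | ε

Directly left-recursive nonterminal: T.
For T: α = {c}, β = {a a, d F, a d, d a F}. Rewrite as T → β T' and T' → α T' | ε.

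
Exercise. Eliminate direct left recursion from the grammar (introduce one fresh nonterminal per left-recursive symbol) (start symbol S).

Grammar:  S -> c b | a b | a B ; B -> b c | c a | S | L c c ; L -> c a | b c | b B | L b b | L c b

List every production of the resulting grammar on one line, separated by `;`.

Directly left-recursive nonterminal: L.
For L: α = {b b, c b}, β = {c a, b c, b B}. Rewrite as L → β L' and L' → α L' | ε.

S -> c b | a b | a B; B -> b c | c a | S | L c c; L -> c a L' | b c L' | b B L'; L' -> b b L' | c b L' | ε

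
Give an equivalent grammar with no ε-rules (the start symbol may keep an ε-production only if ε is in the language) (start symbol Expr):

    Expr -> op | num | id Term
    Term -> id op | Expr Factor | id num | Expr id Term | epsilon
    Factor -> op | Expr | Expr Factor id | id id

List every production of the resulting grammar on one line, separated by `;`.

Nullable set = {Term}.
ε ∉ L(G), so no ε-production is kept.
For each production, add variants omitting each subset of nullable occurrences: Expr → id Term gives id Term | id. Term → Expr id Term gives Expr id Term | Expr id.

Expr -> op | num | id Term | id; Term -> id op | Expr Factor | id num | Expr id Term | Expr id; Factor -> op | Expr | Expr Factor id | id id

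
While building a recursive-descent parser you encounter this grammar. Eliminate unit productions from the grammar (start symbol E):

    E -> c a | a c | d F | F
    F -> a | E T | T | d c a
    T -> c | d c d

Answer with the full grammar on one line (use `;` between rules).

E -> c a | a c | d F | a | E T | d c a | c | d c d; F -> a | E T | d c a | c | d c d; T -> c | d c d

Unit pairs: E ⇒* {F, T}; F ⇒* {T}.
For every A with A ⇒* B via unit rules, add B's non-unit alternatives to A; then delete every rule of the form X → Y.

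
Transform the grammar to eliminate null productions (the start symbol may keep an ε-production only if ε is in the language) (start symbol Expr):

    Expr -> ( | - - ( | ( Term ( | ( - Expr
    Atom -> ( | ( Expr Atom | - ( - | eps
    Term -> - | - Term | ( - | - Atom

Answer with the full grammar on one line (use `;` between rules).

Nullable set = {Atom}.
ε ∉ L(G), so no ε-production is kept.
Add the nullable-subset variants: Atom → ( Expr Atom gives ( Expr Atom | ( Expr.

Expr -> ( | - - ( | ( Term ( | ( - Expr; Atom -> ( | ( Expr Atom | ( Expr | - ( -; Term -> - | - Term | ( - | - Atom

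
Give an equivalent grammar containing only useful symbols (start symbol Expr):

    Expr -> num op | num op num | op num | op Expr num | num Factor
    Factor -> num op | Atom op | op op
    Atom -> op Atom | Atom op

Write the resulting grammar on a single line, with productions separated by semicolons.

Generating nonterminals: {Expr, Factor}.
Reachable from Expr after that: {Expr, Factor}.
Removed useless symbols: {Atom} and every production mentioning them.

Expr -> num op | num op num | op num | op Expr num | num Factor; Factor -> num op | op op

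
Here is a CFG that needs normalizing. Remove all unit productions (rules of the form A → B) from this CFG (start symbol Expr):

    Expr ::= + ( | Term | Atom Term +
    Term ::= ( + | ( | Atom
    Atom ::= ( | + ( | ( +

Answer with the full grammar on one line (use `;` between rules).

Expr ::= ( + | ( | + ( | Atom Term +; Term ::= ( + | ( | + (; Atom ::= ( | + ( | ( +

Unit pairs: Expr ⇒* {Atom, Term}; Term ⇒* {Atom}.
For each unit pair (A, B), copy every non-unit production of B to A, then drop all unit productions.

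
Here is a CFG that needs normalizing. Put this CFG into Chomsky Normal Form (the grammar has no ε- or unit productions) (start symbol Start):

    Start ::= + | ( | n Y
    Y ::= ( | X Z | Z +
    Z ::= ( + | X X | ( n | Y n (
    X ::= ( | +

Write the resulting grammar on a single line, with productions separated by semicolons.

Introduce a nonterminal for each terminal appearing in a rule of length ≥ 2: X1 → n, X2 → +, X3 → (.
Binarize each right-hand side of length ≥ 3 by chaining fresh nonterminals (Y1, Y2, …): affected rules were Z → Y X1 X3.

Start ::= + | ( | X1 Y; Y ::= ( | X Z | Z X2; Z ::= X3 X2 | X X | X3 X1 | Y Y1; X ::= ( | +; X1 ::= n; X2 ::= +; X3 ::= (; Y1 ::= X1 X3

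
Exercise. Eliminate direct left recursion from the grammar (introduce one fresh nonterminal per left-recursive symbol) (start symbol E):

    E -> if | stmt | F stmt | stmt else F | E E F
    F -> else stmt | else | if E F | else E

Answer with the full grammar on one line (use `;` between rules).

E -> if E' | stmt E' | F stmt E' | stmt else F E'; F -> else stmt | else | if E F | else E; E' -> E F E' | ε

E is directly left-recursive.
For E: α = {E F}, β = {if, stmt, F stmt, stmt else F}. Rewrite as E → β E' and E' → α E' | ε.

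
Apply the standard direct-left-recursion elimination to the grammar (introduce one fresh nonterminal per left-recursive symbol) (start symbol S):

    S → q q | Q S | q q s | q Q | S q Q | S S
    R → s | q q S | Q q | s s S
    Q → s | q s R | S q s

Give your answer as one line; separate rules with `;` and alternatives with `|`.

S → q q S' | Q S S' | q q s S' | q Q S'; R → s | q q S | Q q | s s S; Q → s | q s R | S q s; S' → q Q S' | S S' | eps

Directly left-recursive nonterminal: S.
For S: α = {q Q, S}, β = {q q, Q S, q q s, q Q}. Rewrite as S → β S' and S' → α S' | ε.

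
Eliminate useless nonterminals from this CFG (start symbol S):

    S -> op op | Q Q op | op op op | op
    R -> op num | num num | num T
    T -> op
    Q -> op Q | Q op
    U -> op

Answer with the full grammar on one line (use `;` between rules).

S -> op op | op op op | op

Generating nonterminals: {R, S, T, U}.
Reachable from S after that: {S}.
Removed useless symbols: {Q, R, T, U} and every production mentioning them.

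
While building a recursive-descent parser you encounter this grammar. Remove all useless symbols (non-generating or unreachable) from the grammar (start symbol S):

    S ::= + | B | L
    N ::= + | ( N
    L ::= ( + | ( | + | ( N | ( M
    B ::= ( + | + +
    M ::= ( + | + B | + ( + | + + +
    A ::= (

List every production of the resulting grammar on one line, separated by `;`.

Generating nonterminals: {A, B, L, M, N, S}.
Reachable from S after that: {B, L, M, N, S}.
Removed useless symbols: {A} and every production mentioning them.

S ::= + | B | L; N ::= + | ( N; L ::= ( + | ( | + | ( N | ( M; B ::= ( + | + +; M ::= ( + | + B | + ( + | + + +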